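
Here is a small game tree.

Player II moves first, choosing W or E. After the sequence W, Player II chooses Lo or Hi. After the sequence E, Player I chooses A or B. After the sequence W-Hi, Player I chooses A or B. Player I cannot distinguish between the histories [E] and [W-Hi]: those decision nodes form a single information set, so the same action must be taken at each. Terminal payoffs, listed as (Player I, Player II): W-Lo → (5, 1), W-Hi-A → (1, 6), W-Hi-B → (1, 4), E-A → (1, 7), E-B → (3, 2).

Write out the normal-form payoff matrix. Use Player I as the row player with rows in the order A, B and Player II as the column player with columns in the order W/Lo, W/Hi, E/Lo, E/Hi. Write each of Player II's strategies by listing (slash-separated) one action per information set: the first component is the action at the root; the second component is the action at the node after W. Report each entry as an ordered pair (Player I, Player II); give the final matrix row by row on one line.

Row A: W/Lo→(5,1), W/Hi→(1,6), E/Lo→(1,7), E/Hi→(1,7)
Row B: W/Lo→(5,1), W/Hi→(1,4), E/Lo→(3,2), E/Hi→(3,2)

A: (5,1) (1,6) (1,7) (1,7) | B: (5,1) (1,4) (3,2) (3,2)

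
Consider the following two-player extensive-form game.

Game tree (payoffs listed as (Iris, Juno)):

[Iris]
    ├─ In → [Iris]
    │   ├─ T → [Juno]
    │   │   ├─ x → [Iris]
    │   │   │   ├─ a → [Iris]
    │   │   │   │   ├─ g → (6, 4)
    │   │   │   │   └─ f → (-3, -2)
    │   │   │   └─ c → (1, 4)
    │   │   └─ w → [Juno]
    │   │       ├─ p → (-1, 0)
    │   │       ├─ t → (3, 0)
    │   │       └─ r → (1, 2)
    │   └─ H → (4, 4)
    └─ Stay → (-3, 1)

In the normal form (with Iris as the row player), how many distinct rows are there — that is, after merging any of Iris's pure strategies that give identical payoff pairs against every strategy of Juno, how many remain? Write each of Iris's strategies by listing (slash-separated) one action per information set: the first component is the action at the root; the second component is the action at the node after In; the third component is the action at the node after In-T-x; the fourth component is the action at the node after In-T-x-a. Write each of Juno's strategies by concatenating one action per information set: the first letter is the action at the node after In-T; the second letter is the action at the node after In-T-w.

Iris has 16 pure strategies: In/T/a/g, In/T/a/f, In/T/c/g, In/T/c/f, In/H/a/g, In/H/a/f, In/H/c/g, In/H/c/f, Stay/T/a/g, Stay/T/a/f, Stay/T/c/g, Stay/T/c/f, Stay/H/a/g, Stay/H/a/f, Stay/H/c/g, Stay/H/c/f. Columns: xp, xt, xr, wp, wt, wr.
{In/T/a/g} → row (6,4) (6,4) (6,4) (-1,0) (3,0) (1,2)
{In/T/a/f} → row (-3,-2) (-3,-2) (-3,-2) (-1,0) (3,0) (1,2)
{In/T/c/g, In/T/c/f} → row (1,4) (1,4) (1,4) (-1,0) (3,0) (1,2)
{In/H/a/g, In/H/a/f, In/H/c/g, In/H/c/f} → row (4,4) (4,4) (4,4) (4,4) (4,4) (4,4)
{Stay/T/a/g, Stay/T/a/f, Stay/T/c/g, Stay/T/c/f, Stay/H/a/g, Stay/H/a/f, Stay/H/c/g, Stay/H/c/f} → row (-3,1) (-3,1) (-3,1) (-3,1) (-3,1) (-3,1)
That's 5 distinct rows out of 16 strategies.

5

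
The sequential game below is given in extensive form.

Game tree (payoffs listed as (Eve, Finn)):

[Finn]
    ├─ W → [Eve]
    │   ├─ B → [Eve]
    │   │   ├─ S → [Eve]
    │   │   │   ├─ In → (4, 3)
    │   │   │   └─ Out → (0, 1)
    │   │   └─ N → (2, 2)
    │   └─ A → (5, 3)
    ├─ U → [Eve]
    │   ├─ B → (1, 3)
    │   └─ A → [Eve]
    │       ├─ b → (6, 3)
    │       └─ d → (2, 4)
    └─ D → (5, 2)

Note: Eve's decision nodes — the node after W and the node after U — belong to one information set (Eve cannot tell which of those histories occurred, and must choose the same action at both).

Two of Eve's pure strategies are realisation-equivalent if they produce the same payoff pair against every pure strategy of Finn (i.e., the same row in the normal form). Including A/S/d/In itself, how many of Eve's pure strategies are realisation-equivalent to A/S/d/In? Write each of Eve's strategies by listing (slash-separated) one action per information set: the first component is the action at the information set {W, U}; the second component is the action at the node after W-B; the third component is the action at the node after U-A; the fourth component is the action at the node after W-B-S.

4

Row for A/S/d/In (columns W, U, D): (5,3) (2,4) (5,2).
Under A/S/d/In, Eve's choice at the node after W-B and at the node after W-B-S can never be reached regardless of what Finn does, so varying those choices leaves every outcome unchanged.
Holding the reachable choices fixed and varying the unreachable ones freely already gives 2 × 2 = 4 equivalent strategies.
No other strategy reproduces this row, so those 4 are the full class: A/S/d/In, A/S/d/Out, A/N/d/In, A/N/d/Out.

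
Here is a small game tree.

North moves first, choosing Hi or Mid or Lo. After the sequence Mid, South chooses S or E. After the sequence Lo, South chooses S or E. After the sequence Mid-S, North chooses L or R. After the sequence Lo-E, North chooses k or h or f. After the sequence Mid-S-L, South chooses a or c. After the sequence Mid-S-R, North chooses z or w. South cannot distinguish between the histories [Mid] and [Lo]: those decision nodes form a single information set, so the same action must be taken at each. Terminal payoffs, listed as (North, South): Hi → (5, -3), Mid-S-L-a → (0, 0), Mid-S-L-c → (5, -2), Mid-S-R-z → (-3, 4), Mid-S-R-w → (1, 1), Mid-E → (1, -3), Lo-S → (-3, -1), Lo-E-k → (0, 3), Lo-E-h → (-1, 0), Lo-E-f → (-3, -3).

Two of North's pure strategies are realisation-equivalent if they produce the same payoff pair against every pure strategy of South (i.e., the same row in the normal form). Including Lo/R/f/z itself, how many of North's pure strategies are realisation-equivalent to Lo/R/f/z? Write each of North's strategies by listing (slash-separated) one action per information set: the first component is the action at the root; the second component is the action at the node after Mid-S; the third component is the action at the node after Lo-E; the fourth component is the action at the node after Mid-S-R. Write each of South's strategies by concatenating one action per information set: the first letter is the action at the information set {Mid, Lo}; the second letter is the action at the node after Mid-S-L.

Row for Lo/R/f/z (columns Sa, Sc, Ea, Ec): (-3,-1) (-3,-1) (-3,-3) (-3,-3).
Under Lo/R/f/z, North's choice at the node after Mid-S and at the node after Mid-S-R can never be reached regardless of what South does, so varying those choices leaves every outcome unchanged.
Holding the reachable choices fixed and varying the unreachable ones freely already gives 2 × 2 = 4 equivalent strategies.
No other strategy reproduces this row, so those 4 are the full class: Lo/L/f/z, Lo/L/f/w, Lo/R/f/z, Lo/R/f/w.

4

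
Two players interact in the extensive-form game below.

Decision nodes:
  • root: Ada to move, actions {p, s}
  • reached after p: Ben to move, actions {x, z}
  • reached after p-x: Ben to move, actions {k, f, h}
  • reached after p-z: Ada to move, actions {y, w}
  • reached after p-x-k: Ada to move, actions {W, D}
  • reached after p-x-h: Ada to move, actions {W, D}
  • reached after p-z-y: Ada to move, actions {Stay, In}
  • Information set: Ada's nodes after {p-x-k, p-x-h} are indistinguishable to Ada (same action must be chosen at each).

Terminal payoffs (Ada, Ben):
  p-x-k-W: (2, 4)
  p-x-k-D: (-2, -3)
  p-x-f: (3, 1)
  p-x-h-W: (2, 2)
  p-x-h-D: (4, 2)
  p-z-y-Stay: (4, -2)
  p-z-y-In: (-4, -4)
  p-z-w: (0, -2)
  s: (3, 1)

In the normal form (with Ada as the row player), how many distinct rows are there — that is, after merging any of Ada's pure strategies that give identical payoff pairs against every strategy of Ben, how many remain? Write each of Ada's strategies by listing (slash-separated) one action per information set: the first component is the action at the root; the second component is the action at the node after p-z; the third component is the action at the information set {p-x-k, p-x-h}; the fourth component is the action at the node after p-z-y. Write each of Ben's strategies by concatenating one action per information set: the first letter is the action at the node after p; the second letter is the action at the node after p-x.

Ada has 16 pure strategies: p/y/W/Stay, p/y/W/In, p/y/D/Stay, p/y/D/In, p/w/W/Stay, p/w/W/In, p/w/D/Stay, p/w/D/In, s/y/W/Stay, s/y/W/In, s/y/D/Stay, s/y/D/In, s/w/W/Stay, s/w/W/In, s/w/D/Stay, s/w/D/In. Columns: xk, xf, xh, zk, zf, zh.
{p/y/W/Stay} → row (2,4) (3,1) (2,2) (4,-2) (4,-2) (4,-2)
{p/y/W/In} → row (2,4) (3,1) (2,2) (-4,-4) (-4,-4) (-4,-4)
{p/y/D/Stay} → row (-2,-3) (3,1) (4,2) (4,-2) (4,-2) (4,-2)
{p/y/D/In} → row (-2,-3) (3,1) (4,2) (-4,-4) (-4,-4) (-4,-4)
{p/w/W/Stay, p/w/W/In} → row (2,4) (3,1) (2,2) (0,-2) (0,-2) (0,-2)
{p/w/D/Stay, p/w/D/In} → row (-2,-3) (3,1) (4,2) (0,-2) (0,-2) (0,-2)
{s/y/W/Stay, s/y/W/In, s/y/D/Stay, s/y/D/In, s/w/W/Stay, s/w/W/In, s/w/D/Stay, s/w/D/In} → row (3,1) (3,1) (3,1) (3,1) (3,1) (3,1)
That's 7 distinct rows out of 16 strategies.

7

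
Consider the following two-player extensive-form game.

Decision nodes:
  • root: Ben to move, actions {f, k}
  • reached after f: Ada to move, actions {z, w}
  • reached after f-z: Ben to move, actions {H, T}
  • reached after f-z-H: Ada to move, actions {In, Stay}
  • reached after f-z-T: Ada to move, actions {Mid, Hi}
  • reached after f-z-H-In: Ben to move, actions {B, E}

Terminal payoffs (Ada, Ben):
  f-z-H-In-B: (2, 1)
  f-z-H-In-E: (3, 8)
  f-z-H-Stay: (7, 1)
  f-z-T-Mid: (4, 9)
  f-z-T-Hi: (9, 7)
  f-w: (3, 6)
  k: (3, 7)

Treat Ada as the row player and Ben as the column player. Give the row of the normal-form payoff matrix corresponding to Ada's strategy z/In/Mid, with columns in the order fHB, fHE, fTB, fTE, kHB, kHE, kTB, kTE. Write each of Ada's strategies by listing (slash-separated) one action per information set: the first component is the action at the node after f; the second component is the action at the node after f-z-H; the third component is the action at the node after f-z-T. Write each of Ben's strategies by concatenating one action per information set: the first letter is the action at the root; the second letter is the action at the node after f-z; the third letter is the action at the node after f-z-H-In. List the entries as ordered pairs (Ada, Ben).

vs fHB: Ben plays f → Ada plays z at [f] → Ben plays H at [f-z] → Ada plays In at [f-z-H] → Ben plays B at [f-z-H-In] → (2, 1)
vs fHE: Ben plays f → Ada plays z at [f] → Ben plays H at [f-z] → Ada plays In at [f-z-H] → Ben plays E at [f-z-H-In] → (3, 8)
vs fTB: Ben plays f → Ada plays z at [f] → Ben plays T at [f-z] → Ada plays Mid at [f-z-T] → (4, 9)
vs fTE: Ben plays f → Ada plays z at [f] → Ben plays T at [f-z] → Ada plays Mid at [f-z-T] → (4, 9)
vs kHB: Ben plays k → (3, 7)
vs kHE: Ben plays k → (3, 7)
vs kTB: Ben plays k → (3, 7)
vs kTE: Ben plays k → (3, 7)

(2,1) (3,8) (4,9) (4,9) (3,7) (3,7) (3,7) (3,7)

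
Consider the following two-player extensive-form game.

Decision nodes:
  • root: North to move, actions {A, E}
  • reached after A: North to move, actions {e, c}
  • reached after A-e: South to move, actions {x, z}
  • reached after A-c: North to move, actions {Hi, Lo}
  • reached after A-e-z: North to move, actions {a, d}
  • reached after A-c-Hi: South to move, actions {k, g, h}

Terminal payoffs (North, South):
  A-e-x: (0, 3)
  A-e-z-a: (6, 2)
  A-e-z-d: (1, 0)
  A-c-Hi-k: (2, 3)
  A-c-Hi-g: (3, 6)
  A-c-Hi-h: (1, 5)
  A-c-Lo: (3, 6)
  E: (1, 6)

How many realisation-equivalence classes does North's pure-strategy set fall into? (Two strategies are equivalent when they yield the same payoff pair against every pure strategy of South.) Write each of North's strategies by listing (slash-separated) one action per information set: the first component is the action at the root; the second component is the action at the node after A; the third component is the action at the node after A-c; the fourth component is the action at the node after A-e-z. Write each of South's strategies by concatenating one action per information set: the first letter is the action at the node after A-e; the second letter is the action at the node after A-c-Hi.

5

North has 16 pure strategies: A/e/Hi/a, A/e/Hi/d, A/e/Lo/a, A/e/Lo/d, A/c/Hi/a, A/c/Hi/d, A/c/Lo/a, A/c/Lo/d, E/e/Hi/a, E/e/Hi/d, E/e/Lo/a, E/e/Lo/d, E/c/Hi/a, E/c/Hi/d, E/c/Lo/a, E/c/Lo/d. Columns: xk, xg, xh, zk, zg, zh.
{A/e/Hi/a, A/e/Lo/a} → row (0,3) (0,3) (0,3) (6,2) (6,2) (6,2)
{A/e/Hi/d, A/e/Lo/d} → row (0,3) (0,3) (0,3) (1,0) (1,0) (1,0)
{A/c/Hi/a, A/c/Hi/d} → row (2,3) (3,6) (1,5) (2,3) (3,6) (1,5)
{A/c/Lo/a, A/c/Lo/d} → row (3,6) (3,6) (3,6) (3,6) (3,6) (3,6)
{E/e/Hi/a, E/e/Hi/d, E/e/Lo/a, E/e/Lo/d, E/c/Hi/a, E/c/Hi/d, E/c/Lo/a, E/c/Lo/d} → row (1,6) (1,6) (1,6) (1,6) (1,6) (1,6)
That's 5 distinct rows out of 16 strategies.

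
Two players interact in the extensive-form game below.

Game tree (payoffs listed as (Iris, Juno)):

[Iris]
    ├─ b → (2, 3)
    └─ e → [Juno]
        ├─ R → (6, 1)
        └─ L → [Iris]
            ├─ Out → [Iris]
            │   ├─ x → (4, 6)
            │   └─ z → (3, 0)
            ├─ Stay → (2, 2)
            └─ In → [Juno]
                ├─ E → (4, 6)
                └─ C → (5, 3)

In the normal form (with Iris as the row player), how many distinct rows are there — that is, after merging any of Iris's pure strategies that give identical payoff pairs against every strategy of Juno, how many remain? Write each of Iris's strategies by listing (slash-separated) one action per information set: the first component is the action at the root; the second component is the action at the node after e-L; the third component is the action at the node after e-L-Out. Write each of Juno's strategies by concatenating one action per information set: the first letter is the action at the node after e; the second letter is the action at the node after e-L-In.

5

Iris has 12 pure strategies: b/Out/x, b/Out/z, b/Stay/x, b/Stay/z, b/In/x, b/In/z, e/Out/x, e/Out/z, e/Stay/x, e/Stay/z, e/In/x, e/In/z. Columns: RE, RC, LE, LC.
{b/Out/x, b/Out/z, b/Stay/x, b/Stay/z, b/In/x, b/In/z} → row (2,3) (2,3) (2,3) (2,3)
{e/Out/x} → row (6,1) (6,1) (4,6) (4,6)
{e/Out/z} → row (6,1) (6,1) (3,0) (3,0)
{e/Stay/x, e/Stay/z} → row (6,1) (6,1) (2,2) (2,2)
{e/In/x, e/In/z} → row (6,1) (6,1) (4,6) (5,3)
That's 5 distinct rows out of 12 strategies.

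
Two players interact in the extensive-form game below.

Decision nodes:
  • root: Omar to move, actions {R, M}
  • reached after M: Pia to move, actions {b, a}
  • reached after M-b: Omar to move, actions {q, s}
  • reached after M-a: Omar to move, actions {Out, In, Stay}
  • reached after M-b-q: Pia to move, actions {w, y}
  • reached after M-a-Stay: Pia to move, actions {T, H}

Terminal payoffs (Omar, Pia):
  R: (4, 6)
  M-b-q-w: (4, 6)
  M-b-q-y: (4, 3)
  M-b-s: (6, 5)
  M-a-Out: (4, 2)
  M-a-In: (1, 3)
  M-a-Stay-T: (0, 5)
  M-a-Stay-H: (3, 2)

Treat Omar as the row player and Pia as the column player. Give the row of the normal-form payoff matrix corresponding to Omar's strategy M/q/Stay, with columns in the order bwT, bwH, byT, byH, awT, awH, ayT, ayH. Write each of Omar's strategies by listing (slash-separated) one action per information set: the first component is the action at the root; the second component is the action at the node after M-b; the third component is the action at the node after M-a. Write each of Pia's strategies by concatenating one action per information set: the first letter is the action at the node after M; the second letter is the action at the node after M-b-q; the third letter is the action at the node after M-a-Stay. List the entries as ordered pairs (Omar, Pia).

(4,6) (4,6) (4,3) (4,3) (0,5) (3,2) (0,5) (3,2)

vs bwT: Omar plays M → Pia plays b at [M] → Omar plays q at [M-b] → Pia plays w at [M-b-q] → (4, 6)
vs bwH: Omar plays M → Pia plays b at [M] → Omar plays q at [M-b] → Pia plays w at [M-b-q] → (4, 6)
vs byT: Omar plays M → Pia plays b at [M] → Omar plays q at [M-b] → Pia plays y at [M-b-q] → (4, 3)
vs byH: Omar plays M → Pia plays b at [M] → Omar plays q at [M-b] → Pia plays y at [M-b-q] → (4, 3)
vs awT: Omar plays M → Pia plays a at [M] → Omar plays Stay at [M-a] → Pia plays T at [M-a-Stay] → (0, 5)
vs awH: Omar plays M → Pia plays a at [M] → Omar plays Stay at [M-a] → Pia plays H at [M-a-Stay] → (3, 2)
vs ayT: Omar plays M → Pia plays a at [M] → Omar plays Stay at [M-a] → Pia plays T at [M-a-Stay] → (0, 5)
vs ayH: Omar plays M → Pia plays a at [M] → Omar plays Stay at [M-a] → Pia plays H at [M-a-Stay] → (3, 2)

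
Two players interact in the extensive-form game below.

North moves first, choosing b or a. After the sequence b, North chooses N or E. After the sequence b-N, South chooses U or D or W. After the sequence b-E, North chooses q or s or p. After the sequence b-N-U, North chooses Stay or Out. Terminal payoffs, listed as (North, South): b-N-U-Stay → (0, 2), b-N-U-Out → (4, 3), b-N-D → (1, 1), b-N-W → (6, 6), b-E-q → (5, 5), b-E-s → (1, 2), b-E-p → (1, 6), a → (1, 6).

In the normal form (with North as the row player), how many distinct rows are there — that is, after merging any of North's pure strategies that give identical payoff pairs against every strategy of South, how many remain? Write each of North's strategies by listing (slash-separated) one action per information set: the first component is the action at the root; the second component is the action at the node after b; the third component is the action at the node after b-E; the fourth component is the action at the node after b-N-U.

North has 24 pure strategies: b/N/q/Stay, b/N/q/Out, b/N/s/Stay, b/N/s/Out, b/N/p/Stay, b/N/p/Out, b/E/q/Stay, b/E/q/Out, b/E/s/Stay, b/E/s/Out, b/E/p/Stay, b/E/p/Out, a/N/q/Stay, a/N/q/Out, a/N/s/Stay, a/N/s/Out, a/N/p/Stay, a/N/p/Out, a/E/q/Stay, a/E/q/Out, a/E/s/Stay, a/E/s/Out, a/E/p/Stay, a/E/p/Out. Columns: U, D, W.
{b/N/q/Stay, b/N/s/Stay, b/N/p/Stay} → row (0,2) (1,1) (6,6)
{b/N/q/Out, b/N/s/Out, b/N/p/Out} → row (4,3) (1,1) (6,6)
{b/E/q/Stay, b/E/q/Out} → row (5,5) (5,5) (5,5)
{b/E/s/Stay, b/E/s/Out} → row (1,2) (1,2) (1,2)
{b/E/p/Stay, b/E/p/Out, a/N/q/Stay, a/N/q/Out, a/N/s/Stay, a/N/s/Out, a/N/p/Stay, a/N/p/Out, a/E/q/Stay, a/E/q/Out, a/E/s/Stay, a/E/s/Out, a/E/p/Stay, a/E/p/Out} → row (1,6) (1,6) (1,6)
That's 5 distinct rows out of 24 strategies.

5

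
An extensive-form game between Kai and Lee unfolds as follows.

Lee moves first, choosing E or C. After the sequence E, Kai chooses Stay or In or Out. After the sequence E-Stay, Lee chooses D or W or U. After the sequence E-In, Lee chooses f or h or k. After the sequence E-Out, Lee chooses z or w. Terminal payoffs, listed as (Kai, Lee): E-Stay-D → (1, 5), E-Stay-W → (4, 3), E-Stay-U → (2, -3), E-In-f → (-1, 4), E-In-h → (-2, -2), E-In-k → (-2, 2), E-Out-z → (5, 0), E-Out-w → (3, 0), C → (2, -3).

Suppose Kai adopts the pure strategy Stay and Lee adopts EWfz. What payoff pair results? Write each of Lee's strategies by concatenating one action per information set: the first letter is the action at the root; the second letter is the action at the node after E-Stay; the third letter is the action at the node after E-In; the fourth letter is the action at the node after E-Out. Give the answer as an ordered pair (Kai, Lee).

(4, 3)

Trace the play path from the root:
  Lee plays E
  Kai plays Stay at [E]
  Lee plays W at [E-Stay]
→ terminal payoff (4, 3).
(Lee's choice at the node after E-In is never reached on this path, so it doesn't affect the outcome.)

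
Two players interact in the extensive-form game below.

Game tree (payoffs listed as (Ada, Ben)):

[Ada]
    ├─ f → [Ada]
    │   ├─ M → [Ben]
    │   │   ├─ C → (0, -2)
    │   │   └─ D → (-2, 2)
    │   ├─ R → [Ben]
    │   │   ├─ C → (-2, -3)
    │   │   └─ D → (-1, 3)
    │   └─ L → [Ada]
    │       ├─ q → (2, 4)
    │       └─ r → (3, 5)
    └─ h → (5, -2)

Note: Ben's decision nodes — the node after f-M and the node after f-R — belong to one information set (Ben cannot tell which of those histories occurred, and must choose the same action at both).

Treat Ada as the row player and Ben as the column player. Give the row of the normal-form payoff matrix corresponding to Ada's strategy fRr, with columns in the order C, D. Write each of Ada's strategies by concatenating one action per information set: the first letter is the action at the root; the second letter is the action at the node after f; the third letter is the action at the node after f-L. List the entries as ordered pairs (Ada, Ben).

(-2,-3) (-1,3)

vs C: Ada plays f → Ada plays R at [f] → Ben plays C at [f-R] → (-2, -3)
vs D: Ada plays f → Ada plays R at [f] → Ben plays D at [f-R] → (-1, 3)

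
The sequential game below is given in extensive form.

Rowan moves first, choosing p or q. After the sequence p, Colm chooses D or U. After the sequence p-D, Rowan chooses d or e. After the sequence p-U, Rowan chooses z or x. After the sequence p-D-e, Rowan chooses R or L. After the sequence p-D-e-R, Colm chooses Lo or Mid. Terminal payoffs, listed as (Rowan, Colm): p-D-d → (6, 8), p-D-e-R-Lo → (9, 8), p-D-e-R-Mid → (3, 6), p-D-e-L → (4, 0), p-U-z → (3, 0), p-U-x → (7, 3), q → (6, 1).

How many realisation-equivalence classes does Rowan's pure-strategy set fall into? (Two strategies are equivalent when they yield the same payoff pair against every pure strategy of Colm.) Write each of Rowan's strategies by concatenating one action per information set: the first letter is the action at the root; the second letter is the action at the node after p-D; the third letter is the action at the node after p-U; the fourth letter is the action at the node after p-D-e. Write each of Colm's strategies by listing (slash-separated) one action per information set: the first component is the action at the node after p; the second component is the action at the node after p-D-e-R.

Rowan has 16 pure strategies: pdzR, pdzL, pdxR, pdxL, pezR, pezL, pexR, pexL, qdzR, qdzL, qdxR, qdxL, qezR, qezL, qexR, qexL. Columns: D/Lo, D/Mid, U/Lo, U/Mid.
{pdzR, pdzL} → row (6,8) (6,8) (3,0) (3,0)
{pdxR, pdxL} → row (6,8) (6,8) (7,3) (7,3)
{pezR} → row (9,8) (3,6) (3,0) (3,0)
{pezL} → row (4,0) (4,0) (3,0) (3,0)
{pexR} → row (9,8) (3,6) (7,3) (7,3)
{pexL} → row (4,0) (4,0) (7,3) (7,3)
{qdzR, qdzL, qdxR, qdxL, qezR, qezL, qexR, qexL} → row (6,1) (6,1) (6,1) (6,1)
That's 7 distinct rows out of 16 strategies.

7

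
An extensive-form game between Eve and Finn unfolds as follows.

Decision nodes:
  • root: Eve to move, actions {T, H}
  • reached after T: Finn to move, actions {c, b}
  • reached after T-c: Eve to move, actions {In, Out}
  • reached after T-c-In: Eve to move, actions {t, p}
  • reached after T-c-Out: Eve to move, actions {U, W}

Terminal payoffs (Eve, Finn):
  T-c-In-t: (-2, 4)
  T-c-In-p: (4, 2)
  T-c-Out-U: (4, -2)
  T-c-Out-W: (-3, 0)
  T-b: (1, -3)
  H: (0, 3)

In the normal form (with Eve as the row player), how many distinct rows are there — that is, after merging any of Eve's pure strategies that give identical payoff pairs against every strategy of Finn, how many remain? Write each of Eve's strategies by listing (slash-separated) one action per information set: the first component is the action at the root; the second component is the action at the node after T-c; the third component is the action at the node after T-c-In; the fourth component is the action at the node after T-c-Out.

5

Eve has 16 pure strategies: T/In/t/U, T/In/t/W, T/In/p/U, T/In/p/W, T/Out/t/U, T/Out/t/W, T/Out/p/U, T/Out/p/W, H/In/t/U, H/In/t/W, H/In/p/U, H/In/p/W, H/Out/t/U, H/Out/t/W, H/Out/p/U, H/Out/p/W. Columns: c, b.
{T/In/t/U, T/In/t/W} → row (-2,4) (1,-3)
{T/In/p/U, T/In/p/W} → row (4,2) (1,-3)
{T/Out/t/U, T/Out/p/U} → row (4,-2) (1,-3)
{T/Out/t/W, T/Out/p/W} → row (-3,0) (1,-3)
{H/In/t/U, H/In/t/W, H/In/p/U, H/In/p/W, H/Out/t/U, H/Out/t/W, H/Out/p/U, H/Out/p/W} → row (0,3) (0,3)
That's 5 distinct rows out of 16 strategies.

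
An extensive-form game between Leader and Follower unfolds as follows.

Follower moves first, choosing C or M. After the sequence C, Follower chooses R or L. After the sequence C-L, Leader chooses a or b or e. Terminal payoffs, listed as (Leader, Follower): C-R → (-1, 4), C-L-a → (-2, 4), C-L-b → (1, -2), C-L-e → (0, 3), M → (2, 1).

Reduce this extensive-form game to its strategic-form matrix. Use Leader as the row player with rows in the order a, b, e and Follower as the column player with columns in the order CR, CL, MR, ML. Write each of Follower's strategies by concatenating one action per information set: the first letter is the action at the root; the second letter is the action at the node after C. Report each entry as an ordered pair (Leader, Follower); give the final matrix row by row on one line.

Row a: CR→(-1,4), CL→(-2,4), MR→(2,1), ML→(2,1)
Row b: CR→(-1,4), CL→(1,-2), MR→(2,1), ML→(2,1)
Row e: CR→(-1,4), CL→(0,3), MR→(2,1), ML→(2,1)

a: (-1,4) (-2,4) (2,1) (2,1) | b: (-1,4) (1,-2) (2,1) (2,1) | e: (-1,4) (0,3) (2,1) (2,1)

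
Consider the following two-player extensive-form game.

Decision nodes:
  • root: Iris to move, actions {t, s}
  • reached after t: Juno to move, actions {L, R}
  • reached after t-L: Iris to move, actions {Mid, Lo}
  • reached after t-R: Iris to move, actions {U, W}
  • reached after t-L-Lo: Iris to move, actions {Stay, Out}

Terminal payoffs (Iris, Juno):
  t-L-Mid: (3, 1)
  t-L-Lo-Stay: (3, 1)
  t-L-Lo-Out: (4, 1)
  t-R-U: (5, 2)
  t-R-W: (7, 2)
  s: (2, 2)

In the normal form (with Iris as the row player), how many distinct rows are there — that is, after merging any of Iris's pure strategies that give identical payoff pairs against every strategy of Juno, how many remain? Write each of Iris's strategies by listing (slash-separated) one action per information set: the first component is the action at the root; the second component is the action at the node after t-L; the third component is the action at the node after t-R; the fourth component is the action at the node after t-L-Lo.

5

Iris has 16 pure strategies: t/Mid/U/Stay, t/Mid/U/Out, t/Mid/W/Stay, t/Mid/W/Out, t/Lo/U/Stay, t/Lo/U/Out, t/Lo/W/Stay, t/Lo/W/Out, s/Mid/U/Stay, s/Mid/U/Out, s/Mid/W/Stay, s/Mid/W/Out, s/Lo/U/Stay, s/Lo/U/Out, s/Lo/W/Stay, s/Lo/W/Out. Columns: L, R.
{t/Mid/U/Stay, t/Mid/U/Out, t/Lo/U/Stay} → row (3,1) (5,2)
{t/Mid/W/Stay, t/Mid/W/Out, t/Lo/W/Stay} → row (3,1) (7,2)
{t/Lo/U/Out} → row (4,1) (5,2)
{t/Lo/W/Out} → row (4,1) (7,2)
{s/Mid/U/Stay, s/Mid/U/Out, s/Mid/W/Stay, s/Mid/W/Out, s/Lo/U/Stay, s/Lo/U/Out, s/Lo/W/Stay, s/Lo/W/Out} → row (2,2) (2,2)
That's 5 distinct rows out of 16 strategies.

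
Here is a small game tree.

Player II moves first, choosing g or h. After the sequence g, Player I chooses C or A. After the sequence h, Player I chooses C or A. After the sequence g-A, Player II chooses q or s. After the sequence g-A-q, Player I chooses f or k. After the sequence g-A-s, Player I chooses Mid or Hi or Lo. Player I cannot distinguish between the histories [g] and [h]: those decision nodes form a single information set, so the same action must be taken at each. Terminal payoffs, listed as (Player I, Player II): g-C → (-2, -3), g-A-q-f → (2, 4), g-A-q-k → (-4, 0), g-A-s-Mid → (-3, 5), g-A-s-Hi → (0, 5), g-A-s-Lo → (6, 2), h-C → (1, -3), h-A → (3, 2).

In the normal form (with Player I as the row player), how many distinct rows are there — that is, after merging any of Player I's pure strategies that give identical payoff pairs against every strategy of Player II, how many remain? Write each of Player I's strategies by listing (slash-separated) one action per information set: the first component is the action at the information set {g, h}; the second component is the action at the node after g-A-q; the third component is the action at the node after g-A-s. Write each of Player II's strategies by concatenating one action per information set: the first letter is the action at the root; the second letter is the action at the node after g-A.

7

Player I has 12 pure strategies: C/f/Mid, C/f/Hi, C/f/Lo, C/k/Mid, C/k/Hi, C/k/Lo, A/f/Mid, A/f/Hi, A/f/Lo, A/k/Mid, A/k/Hi, A/k/Lo. Columns: gq, gs, hq, hs.
{C/f/Mid, C/f/Hi, C/f/Lo, C/k/Mid, C/k/Hi, C/k/Lo} → row (-2,-3) (-2,-3) (1,-3) (1,-3)
{A/f/Mid} → row (2,4) (-3,5) (3,2) (3,2)
{A/f/Hi} → row (2,4) (0,5) (3,2) (3,2)
{A/f/Lo} → row (2,4) (6,2) (3,2) (3,2)
{A/k/Mid} → row (-4,0) (-3,5) (3,2) (3,2)
{A/k/Hi} → row (-4,0) (0,5) (3,2) (3,2)
{A/k/Lo} → row (-4,0) (6,2) (3,2) (3,2)
That's 7 distinct rows out of 12 strategies.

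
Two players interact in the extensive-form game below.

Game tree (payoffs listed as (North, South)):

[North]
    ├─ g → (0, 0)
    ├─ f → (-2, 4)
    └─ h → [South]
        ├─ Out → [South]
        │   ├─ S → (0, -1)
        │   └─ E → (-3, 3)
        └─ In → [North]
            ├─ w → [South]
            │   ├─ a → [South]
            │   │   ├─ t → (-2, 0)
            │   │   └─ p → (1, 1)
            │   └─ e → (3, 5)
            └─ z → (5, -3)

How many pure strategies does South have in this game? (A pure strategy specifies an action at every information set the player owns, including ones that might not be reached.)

16

South owns the node after h with actions {Out, In} — two choices.
South owns the node after h-Out with actions {S, E} — two choices.
South owns the node after h-In-w with actions {a, e} — two choices.
South owns the node after h-In-w-a with actions {t, p} — two choices.
A pure strategy fixes one action at each information set independently, so the count is the product 2 × 2 × 2 × 2 = 16.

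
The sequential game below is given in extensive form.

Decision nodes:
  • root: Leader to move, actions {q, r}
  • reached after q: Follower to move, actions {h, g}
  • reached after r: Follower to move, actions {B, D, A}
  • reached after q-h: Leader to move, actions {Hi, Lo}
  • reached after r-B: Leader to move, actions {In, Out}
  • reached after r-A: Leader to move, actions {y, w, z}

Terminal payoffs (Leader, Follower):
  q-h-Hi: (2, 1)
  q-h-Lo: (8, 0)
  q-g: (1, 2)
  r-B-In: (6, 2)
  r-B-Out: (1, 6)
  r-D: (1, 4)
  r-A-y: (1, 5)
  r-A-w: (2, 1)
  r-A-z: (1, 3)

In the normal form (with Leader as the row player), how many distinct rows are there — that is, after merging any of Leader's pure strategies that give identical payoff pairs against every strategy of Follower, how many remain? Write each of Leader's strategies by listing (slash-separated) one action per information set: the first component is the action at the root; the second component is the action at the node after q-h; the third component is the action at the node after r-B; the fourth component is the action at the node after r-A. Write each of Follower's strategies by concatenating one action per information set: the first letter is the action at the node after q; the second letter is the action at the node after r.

Leader has 24 pure strategies: q/Hi/In/y, q/Hi/In/w, q/Hi/In/z, q/Hi/Out/y, q/Hi/Out/w, q/Hi/Out/z, q/Lo/In/y, q/Lo/In/w, q/Lo/In/z, q/Lo/Out/y, q/Lo/Out/w, q/Lo/Out/z, r/Hi/In/y, r/Hi/In/w, r/Hi/In/z, r/Hi/Out/y, r/Hi/Out/w, r/Hi/Out/z, r/Lo/In/y, r/Lo/In/w, r/Lo/In/z, r/Lo/Out/y, r/Lo/Out/w, r/Lo/Out/z. Columns: hB, hD, hA, gB, gD, gA.
{q/Hi/In/y, q/Hi/In/w, q/Hi/In/z, q/Hi/Out/y, q/Hi/Out/w, q/Hi/Out/z} → row (2,1) (2,1) (2,1) (1,2) (1,2) (1,2)
{q/Lo/In/y, q/Lo/In/w, q/Lo/In/z, q/Lo/Out/y, q/Lo/Out/w, q/Lo/Out/z} → row (8,0) (8,0) (8,0) (1,2) (1,2) (1,2)
{r/Hi/In/y, r/Lo/In/y} → row (6,2) (1,4) (1,5) (6,2) (1,4) (1,5)
{r/Hi/In/w, r/Lo/In/w} → row (6,2) (1,4) (2,1) (6,2) (1,4) (2,1)
{r/Hi/In/z, r/Lo/In/z} → row (6,2) (1,4) (1,3) (6,2) (1,4) (1,3)
{r/Hi/Out/y, r/Lo/Out/y} → row (1,6) (1,4) (1,5) (1,6) (1,4) (1,5)
{r/Hi/Out/w, r/Lo/Out/w} → row (1,6) (1,4) (2,1) (1,6) (1,4) (2,1)
{r/Hi/Out/z, r/Lo/Out/z} → row (1,6) (1,4) (1,3) (1,6) (1,4) (1,3)
That's 8 distinct rows out of 24 strategies.

8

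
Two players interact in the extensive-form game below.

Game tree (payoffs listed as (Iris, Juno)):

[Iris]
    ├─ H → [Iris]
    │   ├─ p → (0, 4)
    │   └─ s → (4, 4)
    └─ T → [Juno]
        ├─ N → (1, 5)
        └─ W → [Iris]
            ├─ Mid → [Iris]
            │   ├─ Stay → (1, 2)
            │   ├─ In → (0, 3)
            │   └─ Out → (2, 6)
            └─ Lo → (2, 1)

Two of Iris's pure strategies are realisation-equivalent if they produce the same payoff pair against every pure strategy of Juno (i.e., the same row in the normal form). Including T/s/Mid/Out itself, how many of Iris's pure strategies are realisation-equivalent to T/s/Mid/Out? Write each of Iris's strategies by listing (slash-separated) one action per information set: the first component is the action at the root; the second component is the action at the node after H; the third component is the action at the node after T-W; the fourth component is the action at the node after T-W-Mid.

2

Row for T/s/Mid/Out (columns N, W): (1,5) (2,6).
Under T/s/Mid/Out, Iris's choice at the node after H can never be reached regardless of what Juno does, so varying those choices leaves every outcome unchanged.
Holding the reachable choices fixed and varying the unreachable one freely already gives 2 equivalent strategies.
No other strategy reproduces this row, so those 2 are the full class: T/p/Mid/Out, T/s/Mid/Out.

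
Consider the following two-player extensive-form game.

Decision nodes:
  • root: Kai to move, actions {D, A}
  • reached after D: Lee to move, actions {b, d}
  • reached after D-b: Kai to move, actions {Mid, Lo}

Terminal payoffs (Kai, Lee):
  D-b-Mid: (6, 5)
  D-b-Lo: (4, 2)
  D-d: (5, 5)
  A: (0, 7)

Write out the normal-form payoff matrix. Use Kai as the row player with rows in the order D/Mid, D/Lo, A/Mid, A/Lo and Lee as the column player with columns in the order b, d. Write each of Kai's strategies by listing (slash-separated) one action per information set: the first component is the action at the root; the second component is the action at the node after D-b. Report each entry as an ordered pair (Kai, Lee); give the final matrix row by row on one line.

Row D/Mid: b→(6,5), d→(5,5)
Row D/Lo: b→(4,2), d→(5,5)
Row A/Mid: b→(0,7), d→(0,7)
Row A/Lo: b→(0,7), d→(0,7)

D/Mid: (6,5) (5,5) | D/Lo: (4,2) (5,5) | A/Mid: (0,7) (0,7) | A/Lo: (0,7) (0,7)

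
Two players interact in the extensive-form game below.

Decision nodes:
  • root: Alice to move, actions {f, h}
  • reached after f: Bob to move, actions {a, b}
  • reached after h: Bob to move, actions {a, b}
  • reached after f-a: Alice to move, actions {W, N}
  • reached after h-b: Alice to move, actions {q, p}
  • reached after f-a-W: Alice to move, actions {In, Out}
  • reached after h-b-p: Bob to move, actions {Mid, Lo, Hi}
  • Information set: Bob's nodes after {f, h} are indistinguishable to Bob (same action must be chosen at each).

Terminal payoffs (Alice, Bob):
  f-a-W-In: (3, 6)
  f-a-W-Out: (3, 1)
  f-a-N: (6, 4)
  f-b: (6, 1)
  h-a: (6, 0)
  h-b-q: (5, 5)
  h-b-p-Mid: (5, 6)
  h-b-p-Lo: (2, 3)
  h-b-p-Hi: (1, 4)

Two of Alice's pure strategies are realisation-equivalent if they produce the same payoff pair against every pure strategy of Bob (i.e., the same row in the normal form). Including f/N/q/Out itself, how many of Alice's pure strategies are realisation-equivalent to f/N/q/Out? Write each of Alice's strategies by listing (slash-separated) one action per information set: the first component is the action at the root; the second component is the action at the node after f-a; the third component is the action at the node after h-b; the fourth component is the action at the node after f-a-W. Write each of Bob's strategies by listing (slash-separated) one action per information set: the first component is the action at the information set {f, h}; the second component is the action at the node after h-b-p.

4

Row for f/N/q/Out (columns a/Mid, a/Lo, a/Hi, b/Mid, b/Lo, b/Hi): (6,4) (6,4) (6,4) (6,1) (6,1) (6,1).
Under f/N/q/Out, Alice's choice at the node after h-b and at the node after f-a-W can never be reached regardless of what Bob does, so varying those choices leaves every outcome unchanged.
Holding the reachable choices fixed and varying the unreachable ones freely already gives 2 × 2 = 4 equivalent strategies.
No other strategy reproduces this row, so those 4 are the full class: f/N/q/In, f/N/q/Out, f/N/p/In, f/N/p/Out.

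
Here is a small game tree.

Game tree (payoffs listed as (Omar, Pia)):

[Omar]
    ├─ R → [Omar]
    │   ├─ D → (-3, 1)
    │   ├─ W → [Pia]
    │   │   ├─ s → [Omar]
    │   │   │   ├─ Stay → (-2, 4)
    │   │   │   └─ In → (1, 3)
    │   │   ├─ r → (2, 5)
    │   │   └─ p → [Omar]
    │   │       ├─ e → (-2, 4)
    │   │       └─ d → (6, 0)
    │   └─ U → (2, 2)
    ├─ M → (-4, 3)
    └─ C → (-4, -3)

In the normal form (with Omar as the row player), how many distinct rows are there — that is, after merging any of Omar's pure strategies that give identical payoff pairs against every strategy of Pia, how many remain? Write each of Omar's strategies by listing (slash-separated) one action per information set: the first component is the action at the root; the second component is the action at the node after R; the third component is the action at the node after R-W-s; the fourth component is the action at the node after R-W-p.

Omar has 36 pure strategies: R/D/Stay/e, R/D/Stay/d, R/D/In/e, R/D/In/d, R/W/Stay/e, R/W/Stay/d, R/W/In/e, R/W/In/d, R/U/Stay/e, R/U/Stay/d, R/U/In/e, R/U/In/d, M/D/Stay/e, M/D/Stay/d, M/D/In/e, M/D/In/d, M/W/Stay/e, M/W/Stay/d, M/W/In/e, M/W/In/d, M/U/Stay/e, M/U/Stay/d, M/U/In/e, M/U/In/d, C/D/Stay/e, C/D/Stay/d, C/D/In/e, C/D/In/d, C/W/Stay/e, C/W/Stay/d, C/W/In/e, C/W/In/d, C/U/Stay/e, C/U/Stay/d, C/U/In/e, C/U/In/d. Columns: s, r, p.
{R/D/Stay/e, R/D/Stay/d, R/D/In/e, R/D/In/d} → row (-3,1) (-3,1) (-3,1)
{R/W/Stay/e} → row (-2,4) (2,5) (-2,4)
{R/W/Stay/d} → row (-2,4) (2,5) (6,0)
{R/W/In/e} → row (1,3) (2,5) (-2,4)
{R/W/In/d} → row (1,3) (2,5) (6,0)
{R/U/Stay/e, R/U/Stay/d, R/U/In/e, R/U/In/d} → row (2,2) (2,2) (2,2)
{M/D/Stay/e, M/D/Stay/d, M/D/In/e, M/D/In/d, M/W/Stay/e, M/W/Stay/d, M/W/In/e, M/W/In/d, M/U/Stay/e, M/U/Stay/d, M/U/In/e, M/U/In/d} → row (-4,3) (-4,3) (-4,3)
{C/D/Stay/e, C/D/Stay/d, C/D/In/e, C/D/In/d, C/W/Stay/e, C/W/Stay/d, C/W/In/e, C/W/In/d, C/U/Stay/e, C/U/Stay/d, C/U/In/e, C/U/In/d} → row (-4,-3) (-4,-3) (-4,-3)
That's 8 distinct rows out of 36 strategies.

8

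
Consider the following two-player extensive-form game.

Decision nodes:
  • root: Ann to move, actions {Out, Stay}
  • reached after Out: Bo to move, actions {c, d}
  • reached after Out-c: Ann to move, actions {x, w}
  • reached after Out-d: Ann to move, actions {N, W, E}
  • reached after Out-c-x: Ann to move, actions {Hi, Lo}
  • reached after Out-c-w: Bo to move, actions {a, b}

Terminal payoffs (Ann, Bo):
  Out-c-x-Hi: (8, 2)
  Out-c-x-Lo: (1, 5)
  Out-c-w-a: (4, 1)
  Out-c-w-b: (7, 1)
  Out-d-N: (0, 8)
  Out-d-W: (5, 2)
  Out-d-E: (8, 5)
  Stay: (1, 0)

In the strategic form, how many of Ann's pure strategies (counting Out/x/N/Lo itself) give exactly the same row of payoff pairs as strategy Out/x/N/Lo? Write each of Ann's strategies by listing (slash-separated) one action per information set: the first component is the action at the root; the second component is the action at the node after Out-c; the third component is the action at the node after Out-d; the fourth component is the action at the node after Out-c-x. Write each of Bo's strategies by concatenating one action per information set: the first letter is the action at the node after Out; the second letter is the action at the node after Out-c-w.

Row for Out/x/N/Lo (columns ca, cb, da, db): (1,5) (1,5) (0,8) (0,8).
Every one of Ann's information sets is on the play path for some reply by Bo when Ann follows Out/x/N/Lo.
Changing the action at any of them therefore changes at least one column, so only Out/x/N/Lo itself gives this row.

1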